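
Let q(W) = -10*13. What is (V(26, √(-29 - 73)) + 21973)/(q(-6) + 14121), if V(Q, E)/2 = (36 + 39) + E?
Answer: 22123/13991 + 2*I*√102/13991 ≈ 1.5812 + 0.0014437*I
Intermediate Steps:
q(W) = -130
V(Q, E) = 150 + 2*E (V(Q, E) = 2*((36 + 39) + E) = 2*(75 + E) = 150 + 2*E)
(V(26, √(-29 - 73)) + 21973)/(q(-6) + 14121) = ((150 + 2*√(-29 - 73)) + 21973)/(-130 + 14121) = ((150 + 2*√(-102)) + 21973)/13991 = ((150 + 2*(I*√102)) + 21973)*(1/13991) = ((150 + 2*I*√102) + 21973)*(1/13991) = (22123 + 2*I*√102)*(1/13991) = 22123/13991 + 2*I*√102/13991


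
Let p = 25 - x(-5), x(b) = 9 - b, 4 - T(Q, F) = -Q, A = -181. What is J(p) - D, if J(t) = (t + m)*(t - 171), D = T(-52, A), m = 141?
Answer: -24272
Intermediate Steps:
T(Q, F) = 4 + Q (T(Q, F) = 4 - (-1)*Q = 4 + Q)
D = -48 (D = 4 - 52 = -48)
p = 11 (p = 25 - (9 - 1*(-5)) = 25 - (9 + 5) = 25 - 1*14 = 25 - 14 = 11)
J(t) = (-171 + t)*(141 + t) (J(t) = (t + 141)*(t - 171) = (141 + t)*(-171 + t) = (-171 + t)*(141 + t))
J(p) - D = (-24111 + 11² - 30*11) - 1*(-48) = (-24111 + 121 - 330) + 48 = -24320 + 48 = -24272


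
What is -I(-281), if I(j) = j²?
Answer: -78961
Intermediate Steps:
-I(-281) = -1*(-281)² = -1*78961 = -78961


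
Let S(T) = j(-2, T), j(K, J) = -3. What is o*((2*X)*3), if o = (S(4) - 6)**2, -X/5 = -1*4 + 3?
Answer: 2430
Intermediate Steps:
X = 5 (X = -5*(-1*4 + 3) = -5*(-4 + 3) = -5*(-1) = 5)
S(T) = -3
o = 81 (o = (-3 - 6)**2 = (-9)**2 = 81)
o*((2*X)*3) = 81*((2*5)*3) = 81*(10*3) = 81*30 = 2430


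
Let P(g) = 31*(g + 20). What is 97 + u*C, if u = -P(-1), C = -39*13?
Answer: 298720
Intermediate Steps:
P(g) = 620 + 31*g (P(g) = 31*(20 + g) = 620 + 31*g)
C = -507
u = -589 (u = -(620 + 31*(-1)) = -(620 - 31) = -1*589 = -589)
97 + u*C = 97 - 589*(-507) = 97 + 298623 = 298720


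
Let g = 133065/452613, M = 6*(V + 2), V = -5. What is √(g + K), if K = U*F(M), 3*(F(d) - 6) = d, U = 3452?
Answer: √136569045/21553 ≈ 0.54221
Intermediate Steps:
M = -18 (M = 6*(-5 + 2) = 6*(-3) = -18)
g = 44355/150871 (g = 133065*(1/452613) = 44355/150871 ≈ 0.29399)
F(d) = 6 + d/3
K = 0 (K = 3452*(6 + (⅓)*(-18)) = 3452*(6 - 6) = 3452*0 = 0)
√(g + K) = √(44355/150871 + 0) = √(44355/150871) = √136569045/21553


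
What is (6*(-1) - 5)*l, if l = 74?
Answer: -814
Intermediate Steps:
(6*(-1) - 5)*l = (6*(-1) - 5)*74 = (-6 - 5)*74 = -11*74 = -814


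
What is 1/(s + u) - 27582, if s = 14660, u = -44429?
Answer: -821088559/29769 ≈ -27582.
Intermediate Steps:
1/(s + u) - 27582 = 1/(14660 - 44429) - 27582 = 1/(-29769) - 27582 = -1/29769 - 27582 = -821088559/29769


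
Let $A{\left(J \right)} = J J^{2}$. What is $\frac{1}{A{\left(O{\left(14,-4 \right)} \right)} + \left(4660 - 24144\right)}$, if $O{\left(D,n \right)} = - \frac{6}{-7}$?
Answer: $- \frac{343}{6682796} \approx -5.1326 \cdot 10^{-5}$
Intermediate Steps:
$O{\left(D,n \right)} = \frac{6}{7}$ ($O{\left(D,n \right)} = \left(-6\right) \left(- \frac{1}{7}\right) = \frac{6}{7}$)
$A{\left(J \right)} = J^{3}$
$\frac{1}{A{\left(O{\left(14,-4 \right)} \right)} + \left(4660 - 24144\right)} = \frac{1}{\left(\frac{6}{7}\right)^{3} + \left(4660 - 24144\right)} = \frac{1}{\frac{216}{343} - 19484} = \frac{1}{- \frac{6682796}{343}} = - \frac{343}{6682796}$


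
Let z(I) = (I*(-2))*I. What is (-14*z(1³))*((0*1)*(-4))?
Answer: 0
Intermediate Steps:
z(I) = -2*I² (z(I) = (-2*I)*I = -2*I²)
(-14*z(1³))*((0*1)*(-4)) = (-(-28)*(1³)²)*((0*1)*(-4)) = (-(-28)*1²)*(0*(-4)) = -(-28)*0 = -14*(-2)*0 = 28*0 = 0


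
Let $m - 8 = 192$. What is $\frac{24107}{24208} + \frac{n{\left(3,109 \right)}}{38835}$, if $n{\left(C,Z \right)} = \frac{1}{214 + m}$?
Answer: $\frac{193792448519}{194604359760} \approx 0.99583$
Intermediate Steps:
$m = 200$ ($m = 8 + 192 = 200$)
$n{\left(C,Z \right)} = \frac{1}{414}$ ($n{\left(C,Z \right)} = \frac{1}{214 + 200} = \frac{1}{414}$)
$\frac{24107}{24208} + \frac{n{\left(3,109 \right)}}{38835} = \frac{24107}{24208} + \frac{1}{414 \cdot 38835} = 24107 \cdot \frac{1}{24208} + \frac{1}{414} \cdot \frac{1}{38835} = \frac{24107}{24208} + \frac{1}{16077690} = \frac{193792448519}{194604359760}$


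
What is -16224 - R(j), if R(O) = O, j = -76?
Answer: -16148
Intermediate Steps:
-16224 - R(j) = -16224 - 1*(-76) = -16224 + 76 = -16148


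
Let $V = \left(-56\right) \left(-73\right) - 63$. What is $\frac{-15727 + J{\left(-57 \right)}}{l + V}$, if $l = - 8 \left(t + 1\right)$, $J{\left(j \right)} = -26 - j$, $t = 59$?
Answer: $- \frac{15696}{3545} \approx -4.4276$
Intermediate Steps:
$V = 4025$ ($V = 4088 - 63 = 4025$)
$l = -480$ ($l = - 8 \left(59 + 1\right) = \left(-8\right) 60 = -480$)
$\frac{-15727 + J{\left(-57 \right)}}{l + V} = \frac{-15727 - -31}{-480 + 4025} = \frac{-15727 + \left(-26 + 57\right)}{3545} = \left(-15727 + 31\right) \frac{1}{3545} = \left(-15696\right) \frac{1}{3545} = - \frac{15696}{3545}$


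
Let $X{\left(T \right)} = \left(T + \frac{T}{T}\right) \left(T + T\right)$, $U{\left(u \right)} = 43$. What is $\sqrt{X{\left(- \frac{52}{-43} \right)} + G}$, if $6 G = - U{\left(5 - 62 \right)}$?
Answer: $\frac{i \sqrt{121362}}{258} \approx 1.3503 i$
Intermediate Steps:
$G = - \frac{43}{6}$ ($G = \frac{\left(-1\right) 43}{6} = \frac{1}{6} \left(-43\right) = - \frac{43}{6} \approx -7.1667$)
$X{\left(T \right)} = 2 T \left(1 + T\right)$ ($X{\left(T \right)} = \left(T + 1\right) 2 T = \left(1 + T\right) 2 T = 2 T \left(1 + T\right)$)
$\sqrt{X{\left(- \frac{52}{-43} \right)} + G} = \sqrt{2 \left(- \frac{52}{-43}\right) \left(1 - \frac{52}{-43}\right) - \frac{43}{6}} = \sqrt{2 \left(\left(-52\right) \left(- \frac{1}{43}\right)\right) \left(1 - - \frac{52}{43}\right) - \frac{43}{6}} = \sqrt{2 \cdot \frac{52}{43} \left(1 + \frac{52}{43}\right) - \frac{43}{6}} = \sqrt{2 \cdot \frac{52}{43} \cdot \frac{95}{43} - \frac{43}{6}} = \sqrt{\frac{9880}{1849} - \frac{43}{6}} = \sqrt{- \frac{20227}{11094}} = \frac{i \sqrt{121362}}{258}$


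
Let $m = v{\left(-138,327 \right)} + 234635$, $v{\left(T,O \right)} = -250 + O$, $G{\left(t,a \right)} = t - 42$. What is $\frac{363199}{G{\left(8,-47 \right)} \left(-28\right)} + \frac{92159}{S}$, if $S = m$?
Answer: $\frac{5333431191}{13965364} \approx 381.9$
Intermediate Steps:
$G{\left(t,a \right)} = -42 + t$ ($G{\left(t,a \right)} = t - 42 = -42 + t$)
$m = 234712$ ($m = \left(-250 + 327\right) + 234635 = 77 + 234635 = 234712$)
$S = 234712$
$\frac{363199}{G{\left(8,-47 \right)} \left(-28\right)} + \frac{92159}{S} = \frac{363199}{\left(-42 + 8\right) \left(-28\right)} + \frac{92159}{234712} = \frac{363199}{\left(-34\right) \left(-28\right)} + 92159 \cdot \frac{1}{234712} = \frac{363199}{952} + \frac{92159}{234712} = \frac{5333431191}{13965364}$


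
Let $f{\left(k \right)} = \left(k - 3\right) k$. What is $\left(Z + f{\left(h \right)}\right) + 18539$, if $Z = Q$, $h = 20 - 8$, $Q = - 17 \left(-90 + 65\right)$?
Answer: $19072$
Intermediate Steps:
$Q = 425$ ($Q = \left(-17\right) \left(-25\right) = 425$)
$h = 12$ ($h = 20 - 8 = 12$)
$f{\left(k \right)} = k \left(-3 + k\right)$ ($f{\left(k \right)} = \left(-3 + k\right) k = k \left(-3 + k\right)$)
$Z = 425$
$\left(Z + f{\left(h \right)}\right) + 18539 = \left(425 + 12 \left(-3 + 12\right)\right) + 18539 = \left(425 + 12 \cdot 9\right) + 18539 = \left(425 + 108\right) + 18539 = 533 + 18539 = 19072$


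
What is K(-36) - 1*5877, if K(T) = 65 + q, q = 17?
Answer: -5795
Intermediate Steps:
K(T) = 82 (K(T) = 65 + 17 = 82)
K(-36) - 1*5877 = 82 - 1*5877 = 82 - 5877 = -5795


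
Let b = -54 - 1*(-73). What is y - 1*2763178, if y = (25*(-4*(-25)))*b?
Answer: -2715678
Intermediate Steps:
b = 19 (b = -54 + 73 = 19)
y = 47500 (y = (25*(-4*(-25)))*19 = (25*100)*19 = 2500*19 = 47500)
y - 1*2763178 = 47500 - 1*2763178 = 47500 - 2763178 = -2715678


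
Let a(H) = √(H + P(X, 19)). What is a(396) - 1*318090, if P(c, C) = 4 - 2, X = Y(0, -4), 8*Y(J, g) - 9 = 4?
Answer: -318090 + √398 ≈ -3.1807e+5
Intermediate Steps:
Y(J, g) = 13/8 (Y(J, g) = 9/8 + (⅛)*4 = 9/8 + ½ = 13/8)
X = 13/8 ≈ 1.6250
P(c, C) = 2
a(H) = √(2 + H) (a(H) = √(H + 2) = √(2 + H))
a(396) - 1*318090 = √(2 + 396) - 1*318090 = √398 - 318090 = -318090 + √398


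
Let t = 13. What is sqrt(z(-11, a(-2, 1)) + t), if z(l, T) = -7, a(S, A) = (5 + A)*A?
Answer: sqrt(6) ≈ 2.4495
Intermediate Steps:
a(S, A) = A*(5 + A)
sqrt(z(-11, a(-2, 1)) + t) = sqrt(-7 + 13) = sqrt(6)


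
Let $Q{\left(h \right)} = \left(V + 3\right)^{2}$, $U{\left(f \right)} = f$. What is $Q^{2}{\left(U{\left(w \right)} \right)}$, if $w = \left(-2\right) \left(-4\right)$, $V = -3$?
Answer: $0$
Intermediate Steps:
$w = 8$
$Q{\left(h \right)} = 0$ ($Q{\left(h \right)} = \left(-3 + 3\right)^{2} = 0^{2} = 0$)
$Q^{2}{\left(U{\left(w \right)} \right)} = 0^{2} = 0$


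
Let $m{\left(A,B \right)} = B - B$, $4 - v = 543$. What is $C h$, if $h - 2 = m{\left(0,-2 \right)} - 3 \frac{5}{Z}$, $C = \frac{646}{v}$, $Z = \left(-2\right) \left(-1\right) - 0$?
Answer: $\frac{323}{49} \approx 6.5918$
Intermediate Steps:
$v = -539$ ($v = 4 - 543 = -539$)
$Z = 2$ ($Z = 2 + 0 = 2$)
$C = - \frac{646}{539}$ ($C = \frac{646}{-539} = 646 \left(- \frac{1}{539}\right) = - \frac{646}{539} \approx -1.1985$)
$m{\left(A,B \right)} = 0$
$h = - \frac{11}{2}$ ($h = 2 + \left(0 - 3 \cdot \frac{5}{2}\right) = 2 + \left(0 - 3 \cdot 5 \cdot \frac{1}{2}\right) = 2 + \left(0 - \frac{15}{2}\right) = 2 - \frac{15}{2} = - \frac{11}{2} \approx -5.5$)
$C h = \left(- \frac{646}{539}\right) \left(- \frac{11}{2}\right) = \frac{323}{49}$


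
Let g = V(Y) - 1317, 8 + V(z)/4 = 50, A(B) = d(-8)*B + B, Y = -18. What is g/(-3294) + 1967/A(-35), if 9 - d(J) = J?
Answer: -7613/2745 ≈ -2.7734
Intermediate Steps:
d(J) = 9 - J
A(B) = 18*B (A(B) = (9 - 1*(-8))*B + B = (9 + 8)*B + B = 17*B + B = 18*B)
V(z) = 168 (V(z) = -32 + 4*50 = -32 + 200 = 168)
g = -1149 (g = 168 - 1317 = -1149)
g/(-3294) + 1967/A(-35) = -1149/(-3294) + 1967/((18*(-35))) = -1149*(-1/3294) + 1967/(-630) = 383/1098 + 1967*(-1/630) = 383/1098 - 281/90 = -7613/2745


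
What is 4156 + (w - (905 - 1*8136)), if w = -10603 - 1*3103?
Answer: -2319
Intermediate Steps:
w = -13706 (w = -10603 - 3103 = -13706)
4156 + (w - (905 - 1*8136)) = 4156 + (-13706 - (905 - 1*8136)) = 4156 + (-13706 - (905 - 8136)) = 4156 + (-13706 - 1*(-7231)) = 4156 + (-13706 + 7231) = 4156 - 6475 = -2319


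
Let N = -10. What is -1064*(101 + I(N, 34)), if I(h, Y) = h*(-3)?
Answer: -139384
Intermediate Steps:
I(h, Y) = -3*h
-1064*(101 + I(N, 34)) = -1064*(101 - 3*(-10)) = -1064*(101 + 30) = -1064*131 = -139384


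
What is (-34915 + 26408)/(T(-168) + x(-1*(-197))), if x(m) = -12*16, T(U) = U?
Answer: 8507/360 ≈ 23.631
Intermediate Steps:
x(m) = -192
(-34915 + 26408)/(T(-168) + x(-1*(-197))) = (-34915 + 26408)/(-168 - 192) = -8507/(-360) = -8507*(-1/360) = 8507/360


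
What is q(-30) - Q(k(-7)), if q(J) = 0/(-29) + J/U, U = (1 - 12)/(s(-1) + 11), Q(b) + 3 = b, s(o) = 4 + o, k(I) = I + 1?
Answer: 519/11 ≈ 47.182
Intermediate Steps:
k(I) = 1 + I
Q(b) = -3 + b
U = -11/14 (U = (1 - 12)/((4 - 1) + 11) = -11/(3 + 11) = -11/14 ≈ -0.78571)
q(J) = -14*J/11 (q(J) = 0/(-29) + J/(-11/14) = 0*(-1/29) + J*(-14/11) = 0 - 14*J/11 = -14*J/11)
q(-30) - Q(k(-7)) = -14/11*(-30) - (-3 + (1 - 7)) = 420/11 - (-3 - 6) = 420/11 - 1*(-9) = 420/11 + 9 = 519/11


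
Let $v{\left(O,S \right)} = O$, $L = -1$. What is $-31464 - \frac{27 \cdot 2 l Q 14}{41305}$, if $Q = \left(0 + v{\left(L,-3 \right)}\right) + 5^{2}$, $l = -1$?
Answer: $- \frac{1299602376}{41305} \approx -31464.0$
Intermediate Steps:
$Q = 24$ ($Q = \left(0 - 1\right) + 5^{2} = -1 + 25 = 24$)
$-31464 - \frac{27 \cdot 2 l Q 14}{41305} = -31464 - \frac{27 \cdot 2 \left(-1\right) 24 \cdot 14}{41305} = -31464 - 27 \left(\left(-2\right) 24\right) 14 \cdot \frac{1}{41305} = -31464 - 27 \left(-48\right) 14 \cdot \frac{1}{41305} = -31464 - \left(-1296\right) 14 \cdot \frac{1}{41305} = -31464 - \left(-18144\right) \frac{1}{41305} = -31464 - - \frac{18144}{41305} = -31464 + \frac{18144}{41305} = - \frac{1299602376}{41305}$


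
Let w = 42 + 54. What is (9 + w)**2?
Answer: 11025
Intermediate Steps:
w = 96
(9 + w)**2 = (9 + 96)**2 = 105**2 = 11025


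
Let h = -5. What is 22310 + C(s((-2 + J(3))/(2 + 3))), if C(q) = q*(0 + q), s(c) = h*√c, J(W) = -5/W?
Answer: 66875/3 ≈ 22292.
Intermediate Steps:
s(c) = -5*√c
C(q) = q² (C(q) = q*q = q²)
22310 + C(s((-2 + J(3))/(2 + 3))) = 22310 + (-5*√(-2 - 5/3)/√(2 + 3))² = 22310 + (-5*√5*√(-2 - 5*⅓)/5)² = 22310 + (-5*√5*√(-2 - 5/3)/5)² = 22310 + (-5*I*√165/15)² = 22310 + (-I*√165/3)² = 22310 - 55/3 = 66875/3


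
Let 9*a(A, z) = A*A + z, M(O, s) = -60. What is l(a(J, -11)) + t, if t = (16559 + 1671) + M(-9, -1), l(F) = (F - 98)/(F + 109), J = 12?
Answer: 20240631/1114 ≈ 18169.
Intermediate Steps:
a(A, z) = z/9 + A²/9 (a(A, z) = (A*A + z)/9 = (A² + z)/9 = (z + A²)/9 = z/9 + A²/9)
l(F) = (-98 + F)/(109 + F)
t = 18170 (t = (16559 + 1671) - 60 = 18230 - 60 = 18170)
l(a(J, -11)) + t = (-98 + ((⅑)*(-11) + (⅑)*12²))/(109 + ((⅑)*(-11) + (⅑)*12²)) + 18170 = (-98 + (-11/9 + (⅑)*144))/(109 + (-11/9 + (⅑)*144)) + 18170 = (-98 + (-11/9 + 16))/(109 + (-11/9 + 16)) + 18170 = (-98 + 133/9)/(109 + 133/9) + 18170 = -749/9/(1114/9) + 18170 = (9/1114)*(-749/9) + 18170 = -749/1114 + 18170 = 20240631/1114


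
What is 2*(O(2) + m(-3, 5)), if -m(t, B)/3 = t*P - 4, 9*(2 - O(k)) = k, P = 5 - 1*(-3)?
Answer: 1544/9 ≈ 171.56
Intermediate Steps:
P = 8 (P = 5 + 3 = 8)
O(k) = 2 - k/9
m(t, B) = 12 - 24*t (m(t, B) = -3*(t*8 - 4) = -3*(8*t - 4) = -3*(-4 + 8*t) = 12 - 24*t)
2*(O(2) + m(-3, 5)) = 2*((2 - ⅑*2) + (12 - 24*(-3))) = 2*((2 - 2/9) + (12 + 72)) = 2*(16/9 + 84) = 2*(772/9) = 1544/9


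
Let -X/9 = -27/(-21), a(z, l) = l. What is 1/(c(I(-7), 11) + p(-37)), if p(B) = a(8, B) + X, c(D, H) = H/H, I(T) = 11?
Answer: -7/333 ≈ -0.021021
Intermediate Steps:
X = -81/7 (X = -(-243)/(-21) = -(-243)*(-1)/21 = -9*9/7 = -81/7 ≈ -11.571)
c(D, H) = 1
p(B) = -81/7 + B (p(B) = B - 81/7 = -81/7 + B)
1/(c(I(-7), 11) + p(-37)) = 1/(1 + (-81/7 - 37)) = 1/(1 - 340/7) = 1/(-333/7) = -7/333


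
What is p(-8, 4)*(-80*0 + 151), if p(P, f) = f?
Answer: 604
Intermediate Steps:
p(-8, 4)*(-80*0 + 151) = 4*(-80*0 + 151) = 4*(-16*0 + 151) = 4*(0 + 151) = 4*151 = 604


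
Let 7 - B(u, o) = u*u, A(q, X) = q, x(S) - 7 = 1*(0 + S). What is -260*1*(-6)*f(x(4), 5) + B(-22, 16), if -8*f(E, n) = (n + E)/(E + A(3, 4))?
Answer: -4899/7 ≈ -699.86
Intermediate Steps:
x(S) = 7 + S (x(S) = 7 + 1*(0 + S) = 7 + 1*S = 7 + S)
f(E, n) = -(E + n)/(8*(3 + E)) (f(E, n) = -(n + E)/(8*(E + 3)) = -(E + n)/(8*(3 + E)))
B(u, o) = 7 - u**2 (B(u, o) = 7 - u*u = 7 - u**2)
-260*1*(-6)*f(x(4), 5) + B(-22, 16) = -260*1*(-6)*(-(7 + 4) - 1*5)/(8*(3 + (7 + 4))) + (7 - 1*(-22)**2) = -(-1560)*(-1*11 - 5)/(8*(3 + 11)) + (7 - 1*484) = -(-1560)*(1/8)*(-11 - 5)/14 + (7 - 484) = -(-1560)*(1/8)*(1/14)*(-16) - 477 = -(-1560)*(-1)/7 - 477 = -260*6/7 - 477 = -1560/7 - 477 = -4899/7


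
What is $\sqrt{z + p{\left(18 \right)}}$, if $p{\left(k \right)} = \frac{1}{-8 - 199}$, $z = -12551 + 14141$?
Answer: $\frac{\sqrt{7569967}}{69} \approx 39.875$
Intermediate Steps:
$z = 1590$
$p{\left(k \right)} = - \frac{1}{207}$ ($p{\left(k \right)} = \frac{1}{-207} = - \frac{1}{207}$)
$\sqrt{z + p{\left(18 \right)}} = \sqrt{1590 - \frac{1}{207}} = \sqrt{\frac{329129}{207}} = \frac{\sqrt{7569967}}{69}$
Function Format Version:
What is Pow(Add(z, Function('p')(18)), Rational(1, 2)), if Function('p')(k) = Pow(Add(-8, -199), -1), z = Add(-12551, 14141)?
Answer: Mul(Rational(1, 69), Pow(7569967, Rational(1, 2))) ≈ 39.875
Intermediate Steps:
z = 1590
Function('p')(k) = Rational(-1, 207) (Function('p')(k) = Pow(-207, -1) = Rational(-1, 207))
Pow(Add(z, Function('p')(18)), Rational(1, 2)) = Pow(Add(1590, Rational(-1, 207)), Rational(1, 2)) = Pow(Rational(329129, 207), Rational(1, 2)) = Mul(Rational(1, 69), Pow(7569967, Rational(1, 2)))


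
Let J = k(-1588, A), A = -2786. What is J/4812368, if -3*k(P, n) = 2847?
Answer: -949/4812368 ≈ -0.00019720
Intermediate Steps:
k(P, n) = -949 (k(P, n) = -⅓*2847 = -949)
J = -949
J/4812368 = -949/4812368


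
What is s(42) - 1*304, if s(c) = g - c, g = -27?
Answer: -373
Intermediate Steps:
s(c) = -27 - c
s(42) - 1*304 = (-27 - 1*42) - 1*304 = (-27 - 42) - 304 = -69 - 304 = -373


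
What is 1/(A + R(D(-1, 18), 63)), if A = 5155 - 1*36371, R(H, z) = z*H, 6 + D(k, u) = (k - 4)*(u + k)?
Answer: -1/36949 ≈ -2.7064e-5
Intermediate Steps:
D(k, u) = -6 + (-4 + k)*(k + u) (D(k, u) = -6 + (k - 4)*(u + k) = -6 + (-4 + k)*(k + u))
R(H, z) = H*z
A = -31216 (A = 5155 - 36371 = -31216)
1/(A + R(D(-1, 18), 63)) = 1/(-31216 + (-6 + (-1)² - 4*(-1) - 4*18 - 1*18)*63) = 1/(-31216 + (-6 + 1 + 4 - 72 - 18)*63) = 1/(-31216 - 91*63) = 1/(-31216 - 5733) = 1/(-36949) = -1/36949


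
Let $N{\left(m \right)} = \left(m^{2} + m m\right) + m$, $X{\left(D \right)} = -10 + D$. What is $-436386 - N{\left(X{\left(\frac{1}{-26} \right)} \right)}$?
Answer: $- \frac{73781598}{169} \approx -4.3658 \cdot 10^{5}$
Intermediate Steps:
$N{\left(m \right)} = m + 2 m^{2}$ ($N{\left(m \right)} = \left(m^{2} + m^{2}\right) + m = 2 m^{2} + m = m + 2 m^{2}$)
$-436386 - N{\left(X{\left(\frac{1}{-26} \right)} \right)} = -436386 - \left(-10 + \frac{1}{-26}\right) \left(1 + 2 \left(-10 + \frac{1}{-26}\right)\right) = -436386 - \left(-10 - \frac{1}{26}\right) \left(1 + 2 \left(-10 - \frac{1}{26}\right)\right) = -436386 - - \frac{261 \left(1 + 2 \left(- \frac{261}{26}\right)\right)}{26} = -436386 - - \frac{261 \left(1 - \frac{261}{13}\right)}{26} = -436386 - \left(- \frac{261}{26}\right) \left(- \frac{248}{13}\right) = -436386 - \frac{32364}{169} = - \frac{73781598}{169}$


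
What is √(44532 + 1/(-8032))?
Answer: √179555873546/2008 ≈ 211.03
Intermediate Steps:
√(44532 + 1/(-8032)) = √(44532 - 1/8032) = √(357681023/8032) = √179555873546/2008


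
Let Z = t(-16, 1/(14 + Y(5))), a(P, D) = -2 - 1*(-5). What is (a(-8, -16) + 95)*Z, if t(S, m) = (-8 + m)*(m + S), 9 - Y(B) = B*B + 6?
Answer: 410865/32 ≈ 12840.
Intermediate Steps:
Y(B) = 3 - B**2 (Y(B) = 9 - (B*B + 6) = 9 - (B**2 + 6) = 9 - (6 + B**2) = 9 + (-6 - B**2) = 3 - B**2)
a(P, D) = 3 (a(P, D) = -2 + 5 = 3)
t(S, m) = (-8 + m)*(S + m)
Z = 8385/64 (Z = (1/(14 + (3 - 1*5**2)))**2 - 8*(-16) - 8/(14 + (3 - 1*5**2)) - 16/(14 + (3 - 1*5**2)) = (1/(14 + (3 - 1*25)))**2 + 128 - 8/(14 + (3 - 1*25)) - 16/(14 + (3 - 1*25)) = (1/(14 + (3 - 25)))**2 + 128 - 8/(14 + (3 - 25)) - 16/(14 + (3 - 25)) = (1/(14 - 22))**2 + 128 - 8/(14 - 22) - 16/(14 - 22) = (1/(-8))**2 + 128 - 8/(-8) - 16/(-8) = (-1/8)**2 + 128 - 8*(-1/8) - 16*(-1/8) = 1/64 + 128 + 1 + 2 = 8385/64 ≈ 131.02)
(a(-8, -16) + 95)*Z = (3 + 95)*(8385/64) = 98*(8385/64) = 410865/32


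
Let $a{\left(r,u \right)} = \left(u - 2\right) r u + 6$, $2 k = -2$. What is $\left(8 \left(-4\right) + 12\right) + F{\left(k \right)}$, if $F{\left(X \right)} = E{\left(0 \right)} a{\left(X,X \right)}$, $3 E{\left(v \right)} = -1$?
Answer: $-21$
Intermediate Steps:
$k = -1$ ($k = \frac{1}{2} \left(-2\right) = -1$)
$a{\left(r,u \right)} = 6 + r u \left(-2 + u\right)$ ($a{\left(r,u \right)} = \left(-2 + u\right) r u + 6 = r \left(-2 + u\right) u + 6 = r u \left(-2 + u\right) + 6 = 6 + r u \left(-2 + u\right)$)
$E{\left(v \right)} = - \frac{1}{3}$ ($E{\left(v \right)} = \frac{1}{3} \left(-1\right) = - \frac{1}{3}$)
$F{\left(X \right)} = -2 - \frac{X^{3}}{3} + \frac{2 X^{2}}{3}$ ($F{\left(X \right)} = - \frac{6 + X X^{2} - 2 X X}{3} = - \frac{6 + X^{3} - 2 X^{2}}{3} = -2 - \frac{X^{3}}{3} + \frac{2 X^{2}}{3}$)
$\left(8 \left(-4\right) + 12\right) + F{\left(k \right)} = \left(8 \left(-4\right) + 12\right) - \left(2 - \frac{2}{3} - \frac{1}{3}\right) = \left(-32 + 12\right) - 1 = -20 + \left(-2 + \frac{1}{3} + \frac{2}{3}\right) = -20 - 1 = -21$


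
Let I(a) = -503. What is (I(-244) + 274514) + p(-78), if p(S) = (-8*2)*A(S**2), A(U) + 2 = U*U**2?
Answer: -3603193337221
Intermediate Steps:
A(U) = -2 + U**3 (A(U) = -2 + U*U**2 = -2 + U**3)
p(S) = 32 - 16*S**6 (p(S) = (-8*2)*(-2 + (S**2)**3) = -16*(-2 + S**6) = 32 - 16*S**6)
(I(-244) + 274514) + p(-78) = (-503 + 274514) + (32 - 16*(-78)**6) = 274011 + (32 - 16*225199600704) = 274011 + (32 - 3603193611264) = 274011 - 3603193611232 = -3603193337221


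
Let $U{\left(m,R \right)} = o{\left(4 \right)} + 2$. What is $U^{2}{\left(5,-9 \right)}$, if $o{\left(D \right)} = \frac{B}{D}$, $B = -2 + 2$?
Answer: $4$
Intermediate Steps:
$B = 0$
$o{\left(D \right)} = 0$ ($o{\left(D \right)} = \frac{0}{D} = 0$)
$U{\left(m,R \right)} = 2$ ($U{\left(m,R \right)} = 0 + 2 = 2$)
$U^{2}{\left(5,-9 \right)} = 2^{2} = 4$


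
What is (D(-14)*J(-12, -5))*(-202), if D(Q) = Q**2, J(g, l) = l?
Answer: 197960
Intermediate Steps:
(D(-14)*J(-12, -5))*(-202) = ((-14)**2*(-5))*(-202) = (196*(-5))*(-202) = -980*(-202) = 197960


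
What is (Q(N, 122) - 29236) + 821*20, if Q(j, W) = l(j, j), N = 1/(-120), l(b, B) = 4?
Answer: -12812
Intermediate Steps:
N = -1/120 ≈ -0.0083333
Q(j, W) = 4
(Q(N, 122) - 29236) + 821*20 = (4 - 29236) + 821*20 = -29232 + 16420 = -12812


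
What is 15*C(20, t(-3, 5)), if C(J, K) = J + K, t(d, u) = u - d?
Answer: 420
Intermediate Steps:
15*C(20, t(-3, 5)) = 15*(20 + (5 - 1*(-3))) = 15*(20 + (5 + 3)) = 15*(20 + 8) = 15*28 = 420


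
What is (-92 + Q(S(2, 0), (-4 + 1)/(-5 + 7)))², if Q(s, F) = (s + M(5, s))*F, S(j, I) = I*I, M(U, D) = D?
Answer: 8464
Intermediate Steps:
S(j, I) = I²
Q(s, F) = 2*F*s (Q(s, F) = (s + s)*F = (2*s)*F = 2*F*s)
(-92 + Q(S(2, 0), (-4 + 1)/(-5 + 7)))² = (-92 + 2*((-4 + 1)/(-5 + 7))*0²)² = (-92 + 2*(-3/2)*0)² = (-92 + 0)² = (-92)² = 8464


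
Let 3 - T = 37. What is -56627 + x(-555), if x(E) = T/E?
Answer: -31427951/555 ≈ -56627.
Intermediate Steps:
T = -34 (T = 3 - 1*37 = 3 - 37 = -34)
x(E) = -34/E
-56627 + x(-555) = -56627 - 34/(-555) = -56627 - 34*(-1/555) = -56627 + 34/555 = -31427951/555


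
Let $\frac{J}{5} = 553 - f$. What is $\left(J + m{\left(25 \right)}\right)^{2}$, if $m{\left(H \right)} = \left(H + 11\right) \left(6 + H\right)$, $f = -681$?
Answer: $53085796$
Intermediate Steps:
$m{\left(H \right)} = \left(6 + H\right) \left(11 + H\right)$ ($m{\left(H \right)} = \left(11 + H\right) \left(6 + H\right) = \left(6 + H\right) \left(11 + H\right)$)
$J = 6170$ ($J = 5 \left(553 - -681\right) = 5 \left(553 + 681\right) = 5 \cdot 1234 = 6170$)
$\left(J + m{\left(25 \right)}\right)^{2} = \left(6170 + \left(66 + 25^{2} + 17 \cdot 25\right)\right)^{2} = \left(6170 + \left(66 + 625 + 425\right)\right)^{2} = \left(6170 + 1116\right)^{2} = 7286^{2} = 53085796$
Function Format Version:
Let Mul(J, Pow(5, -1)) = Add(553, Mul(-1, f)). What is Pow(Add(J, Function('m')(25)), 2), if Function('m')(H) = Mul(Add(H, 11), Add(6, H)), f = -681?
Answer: 53085796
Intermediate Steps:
Function('m')(H) = Mul(Add(6, H), Add(11, H)) (Function('m')(H) = Mul(Add(11, H), Add(6, H)) = Mul(Add(6, H), Add(11, H)))
J = 6170 (J = Mul(5, Add(553, Mul(-1, -681))) = Mul(5, Add(553, 681)) = Mul(5, 1234) = 6170)
Pow(Add(J, Function('m')(25)), 2) = Pow(Add(6170, Add(66, Pow(25, 2), Mul(17, 25))), 2) = Pow(Add(6170, Add(66, 625, 425)), 2) = Pow(Add(6170, 1116), 2) = Pow(7286, 2) = 53085796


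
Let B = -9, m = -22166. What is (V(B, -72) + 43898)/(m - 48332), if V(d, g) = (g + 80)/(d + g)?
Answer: -1777865/2855169 ≈ -0.62268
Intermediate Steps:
V(d, g) = (80 + g)/(d + g)
(V(B, -72) + 43898)/(m - 48332) = ((80 - 72)/(-9 - 72) + 43898)/(-22166 - 48332) = (8/(-81) + 43898)/(-70498) = (-1/81*8 + 43898)*(-1/70498) = (-8/81 + 43898)*(-1/70498) = (3555730/81)*(-1/70498) = -1777865/2855169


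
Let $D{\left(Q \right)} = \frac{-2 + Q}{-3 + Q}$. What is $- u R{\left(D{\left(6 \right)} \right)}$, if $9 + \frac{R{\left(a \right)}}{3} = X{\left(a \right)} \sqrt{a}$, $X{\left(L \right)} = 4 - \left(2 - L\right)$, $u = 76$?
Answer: $2052 - \frac{1520 \sqrt{3}}{3} \approx 1174.4$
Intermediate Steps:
$D{\left(Q \right)} = \frac{-2 + Q}{-3 + Q}$
$X{\left(L \right)} = 2 + L$ ($X{\left(L \right)} = 4 + \left(-2 + L\right) = 2 + L$)
$R{\left(a \right)} = -27 + 3 \sqrt{a} \left(2 + a\right)$ ($R{\left(a \right)} = -27 + 3 \left(2 + a\right) \sqrt{a} = -27 + 3 \sqrt{a} \left(2 + a\right)$)
$- u R{\left(D{\left(6 \right)} \right)} = \left(-1\right) 76 \left(-27 + 3 \sqrt{\frac{-2 + 6}{-3 + 6}} \left(2 + \frac{-2 + 6}{-3 + 6}\right)\right) = - 76 \left(-27 + 3 \sqrt{\frac{1}{3} \cdot 4} \left(2 + \frac{1}{3} \cdot 4\right)\right) = - 76 \left(-27 + 3 \sqrt{\frac{4}{3}} \left(2 + \frac{4}{3}\right)\right) = - 76 \left(-27 + 3 \frac{2 \sqrt{3}}{3} \cdot \frac{10}{3}\right) = - 76 \left(-27 + \frac{20 \sqrt{3}}{3}\right) = 2052 - \frac{1520 \sqrt{3}}{3}$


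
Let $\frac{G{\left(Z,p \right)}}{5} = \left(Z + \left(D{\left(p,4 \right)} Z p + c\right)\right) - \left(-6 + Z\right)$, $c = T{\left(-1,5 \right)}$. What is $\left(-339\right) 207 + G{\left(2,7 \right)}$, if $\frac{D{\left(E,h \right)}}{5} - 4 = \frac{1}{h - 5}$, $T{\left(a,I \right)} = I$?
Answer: $-69068$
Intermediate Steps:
$c = 5$
$D{\left(E,h \right)} = 20 + \frac{5}{-5 + h}$ ($D{\left(E,h \right)} = 20 + \frac{5}{h - 5} = 20 + \frac{5}{-5 + h}$)
$G{\left(Z,p \right)} = 55 + 75 Z p$ ($G{\left(Z,p \right)} = 5 \left(\left(Z + \left(\frac{5 \left(-19 + 4 \cdot 4\right)}{-5 + 4} Z p + 5\right)\right) - \left(-6 + Z\right)\right) = 5 \left(\left(Z + \left(\frac{5 \left(-19 + 16\right)}{-1} Z p + 5\right)\right) - \left(-6 + Z\right)\right) = 5 \left(\left(Z + \left(5 \left(-1\right) \left(-3\right) Z p + 5\right)\right) - \left(-6 + Z\right)\right) = 5 \left(\left(Z + \left(15 Z p + 5\right)\right) - \left(-6 + Z\right)\right) = 5 \left(\left(Z + \left(5 + 15 Z p\right)\right) - \left(-6 + Z\right)\right) = 5 \left(\left(5 + Z + 15 Z p\right) - \left(-6 + Z\right)\right) = 5 \left(11 + 15 Z p\right) = 55 + 75 Z p$)
$\left(-339\right) 207 + G{\left(2,7 \right)} = \left(-339\right) 207 + \left(55 + 75 \cdot 2 \cdot 7\right) = -70173 + \left(55 + 1050\right) = -70173 + 1105 = -69068$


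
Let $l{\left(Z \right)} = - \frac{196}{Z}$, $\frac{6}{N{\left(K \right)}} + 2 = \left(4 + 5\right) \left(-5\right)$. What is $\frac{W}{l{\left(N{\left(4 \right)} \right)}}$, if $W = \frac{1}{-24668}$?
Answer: $- \frac{3}{113620808} \approx -2.6404 \cdot 10^{-8}$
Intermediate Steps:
$N{\left(K \right)} = - \frac{6}{47}$ ($N{\left(K \right)} = \frac{6}{-2 + \left(4 + 5\right) \left(-5\right)} = \frac{6}{-2 + 9 \left(-5\right)} = \frac{6}{-2 - 45} = \frac{6}{-47} = 6 \left(- \frac{1}{47}\right) = - \frac{6}{47}$)
$W = - \frac{1}{24668} \approx -4.0538 \cdot 10^{-5}$
$\frac{W}{l{\left(N{\left(4 \right)} \right)}} = - \frac{1}{24668 \left(- \frac{196}{- \frac{6}{47}}\right)} = - \frac{1}{24668 \left(\left(-196\right) \left(- \frac{47}{6}\right)\right)} = - \frac{1}{24668 \cdot \frac{4606}{3}} = \left(- \frac{1}{24668}\right) \frac{3}{4606} = - \frac{3}{113620808}$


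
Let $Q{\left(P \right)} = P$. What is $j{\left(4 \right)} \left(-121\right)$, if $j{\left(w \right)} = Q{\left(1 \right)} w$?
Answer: $-484$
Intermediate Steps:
$j{\left(w \right)} = w$ ($j{\left(w \right)} = 1 w = w$)
$j{\left(4 \right)} \left(-121\right) = 4 \left(-121\right) = -484$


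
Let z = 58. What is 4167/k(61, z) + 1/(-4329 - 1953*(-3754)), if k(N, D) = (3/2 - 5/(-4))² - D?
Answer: -524100324403/6343726932 ≈ -82.617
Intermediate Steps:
k(N, D) = 121/16 - D (k(N, D) = (3*(½) - 5*(-¼))² - D = (3/2 + 5/4)² - D = (11/4)² - D = 121/16 - D)
4167/k(61, z) + 1/(-4329 - 1953*(-3754)) = 4167/(121/16 - 1*58) + 1/(-4329 - 1953*(-3754)) = 4167/(121/16 - 58) - 1/3754/(-6282) = 4167/(-807/16) - 1/6282*(-1/3754) = 4167*(-16/807) + 1/23582628 = -22224/269 + 1/23582628 = -524100324403/6343726932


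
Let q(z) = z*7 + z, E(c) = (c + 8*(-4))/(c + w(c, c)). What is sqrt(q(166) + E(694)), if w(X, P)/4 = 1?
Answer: sqrt(161867247)/349 ≈ 36.455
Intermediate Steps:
w(X, P) = 4 (w(X, P) = 4*1 = 4)
E(c) = (-32 + c)/(4 + c) (E(c) = (c + 8*(-4))/(c + 4) = (c - 32)/(4 + c) = (-32 + c)/(4 + c))
q(z) = 8*z (q(z) = 7*z + z = 8*z)
sqrt(q(166) + E(694)) = sqrt(8*166 + (-32 + 694)/(4 + 694)) = sqrt(1328 + 662/698) = sqrt(1328 + (1/698)*662) = sqrt(1328 + 331/349) = sqrt(463803/349) = sqrt(161867247)/349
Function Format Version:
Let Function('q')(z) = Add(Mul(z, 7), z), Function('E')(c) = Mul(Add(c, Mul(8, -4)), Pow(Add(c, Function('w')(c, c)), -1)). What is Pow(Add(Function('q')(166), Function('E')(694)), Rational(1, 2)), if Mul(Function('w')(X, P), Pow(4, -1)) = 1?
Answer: Mul(Rational(1, 349), Pow(161867247, Rational(1, 2))) ≈ 36.455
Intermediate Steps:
Function('w')(X, P) = 4 (Function('w')(X, P) = Mul(4, 1) = 4)
Function('E')(c) = Mul(Pow(Add(4, c), -1), Add(-32, c)) (Function('E')(c) = Mul(Add(c, Mul(8, -4)), Pow(Add(c, 4), -1)) = Mul(Add(c, -32), Pow(Add(4, c), -1)) = Mul(Add(-32, c), Pow(Add(4, c), -1)) = Mul(Pow(Add(4, c), -1), Add(-32, c)))
Function('q')(z) = Mul(8, z) (Function('q')(z) = Add(Mul(7, z), z) = Mul(8, z))
Pow(Add(Function('q')(166), Function('E')(694)), Rational(1, 2)) = Pow(Add(Mul(8, 166), Mul(Pow(Add(4, 694), -1), Add(-32, 694))), Rational(1, 2)) = Pow(Add(1328, Mul(Pow(698, -1), 662)), Rational(1, 2)) = Pow(Add(1328, Mul(Rational(1, 698), 662)), Rational(1, 2)) = Pow(Add(1328, Rational(331, 349)), Rational(1, 2)) = Pow(Rational(463803, 349), Rational(1, 2)) = Mul(Rational(1, 349), Pow(161867247, Rational(1, 2)))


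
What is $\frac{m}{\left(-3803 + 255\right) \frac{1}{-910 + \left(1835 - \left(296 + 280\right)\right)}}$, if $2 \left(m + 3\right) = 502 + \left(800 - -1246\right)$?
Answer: $- \frac{443579}{3548} \approx -125.02$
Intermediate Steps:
$m = 1271$ ($m = -3 + \frac{502 + \left(800 - -1246\right)}{2} = -3 + \frac{502 + \left(800 + 1246\right)}{2} = -3 + \frac{502 + 2046}{2} = -3 + \frac{1}{2} \cdot 2548 = -3 + 1274 = 1271$)
$\frac{m}{\left(-3803 + 255\right) \frac{1}{-910 + \left(1835 - \left(296 + 280\right)\right)}} = \frac{1271}{\left(-3803 + 255\right) \frac{1}{-910 + \left(1835 - \left(296 + 280\right)\right)}} = \frac{1271}{\left(-3548\right) \frac{1}{-910 + \left(1835 - 576\right)}} = \frac{1271}{\left(-3548\right) \frac{1}{-910 + 1259}} = \frac{1271}{\left(-3548\right) \frac{1}{349}} = \frac{1271}{- \frac{3548}{349}} = 1271 \left(- \frac{349}{3548}\right) = - \frac{443579}{3548}$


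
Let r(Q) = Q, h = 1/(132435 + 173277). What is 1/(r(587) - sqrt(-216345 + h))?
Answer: 179452944/171478140767 + 12*I*sqrt(140413654582597)/171478140767 ≈ 0.0010465 + 0.00082923*I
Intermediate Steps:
h = 1/305712 ≈ 3.2711e-6
1/(r(587) - sqrt(-216345 + h)) = 1/(587 - sqrt(-216345 + 1/305712)) = 1/(587 - sqrt(-66139262639/305712)) = 1/(587 - I*sqrt(140413654582597)/25476)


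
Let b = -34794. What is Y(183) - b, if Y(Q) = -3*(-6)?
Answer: 34812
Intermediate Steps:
Y(Q) = 18
Y(183) - b = 18 - 1*(-34794) = 18 + 34794 = 34812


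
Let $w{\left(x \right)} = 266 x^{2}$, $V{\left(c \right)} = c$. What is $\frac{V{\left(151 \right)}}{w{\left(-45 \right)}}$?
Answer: $\frac{151}{538650} \approx 0.00028033$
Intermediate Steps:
$\frac{V{\left(151 \right)}}{w{\left(-45 \right)}} = \frac{151}{266 \left(-45\right)^{2}} = \frac{151}{266 \cdot 2025} = \frac{151}{538650}$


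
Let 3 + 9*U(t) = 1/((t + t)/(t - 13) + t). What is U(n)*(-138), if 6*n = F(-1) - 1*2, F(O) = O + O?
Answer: 2553/35 ≈ 72.943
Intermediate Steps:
F(O) = 2*O
n = -⅔ (n = (2*(-1) - 1*2)/6 = (-2 - 2)/6 = (⅙)*(-4) = -⅔ ≈ -0.66667)
U(t) = -⅓ + 1/(9*(t + 2*t/(-13 + t))) (U(t) = -⅓ + 1/(9*((t + t)/(t - 13) + t)) = -⅓ + 1/(9*((2*t)/(-13 + t) + t)) = -⅓ + 1/(9*(2*t/(-13 + t) + t)) = -⅓ + 1/(9*(t + 2*t/(-13 + t))))
U(n)*(-138) = ((-13 - 3*(-⅔)² + 34*(-⅔))/(9*(-⅔)*(-11 - ⅔)))*(-138) = ((⅑)*(-3/2)*(-13 - 3*4/9 - 68/3)/(-35/3))*(-138) = ((⅑)*(-3/2)*(-3/35)*(-13 - 4/3 - 68/3))*(-138) = ((⅑)*(-3/2)*(-3/35)*(-37))*(-138) = -37/70*(-138) = 2553/35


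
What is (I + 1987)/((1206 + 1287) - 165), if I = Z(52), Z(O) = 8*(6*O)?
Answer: 4483/2328 ≈ 1.9257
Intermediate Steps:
Z(O) = 48*O
I = 2496 (I = 48*52 = 2496)
(I + 1987)/((1206 + 1287) - 165) = (2496 + 1987)/((1206 + 1287) - 165) = 4483/(2493 - 165) = 4483/2328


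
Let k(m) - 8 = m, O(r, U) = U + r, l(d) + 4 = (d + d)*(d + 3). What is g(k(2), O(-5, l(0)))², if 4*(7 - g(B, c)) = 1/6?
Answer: 27889/576 ≈ 48.418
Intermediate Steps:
l(d) = -4 + 2*d*(3 + d) (l(d) = -4 + (d + d)*(d + 3) = -4 + (2*d)*(3 + d) = -4 + 2*d*(3 + d))
k(m) = 8 + m
g(B, c) = 167/24 (g(B, c) = 7 - ¼/6 = 7 - ¼*⅙ = 7 - 1/24 = 167/24)
g(k(2), O(-5, l(0)))² = (167/24)² = 27889/576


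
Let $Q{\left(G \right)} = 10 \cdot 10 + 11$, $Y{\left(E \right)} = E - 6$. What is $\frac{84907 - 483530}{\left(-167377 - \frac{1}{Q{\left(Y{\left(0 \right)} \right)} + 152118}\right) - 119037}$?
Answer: $\frac{60681980667}{43600516807} \approx 1.3918$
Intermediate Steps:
$Y{\left(E \right)} = -6 + E$
$Q{\left(G \right)} = 111$ ($Q{\left(G \right)} = 100 + 11 = 111$)
$\frac{84907 - 483530}{\left(-167377 - \frac{1}{Q{\left(Y{\left(0 \right)} \right)} + 152118}\right) - 119037} = \frac{84907 - 483530}{\left(-167377 - \frac{1}{111 + 152118}\right) - 119037} = - \frac{398623}{\left(-167377 - \frac{1}{152229}\right) - 119037} = - \frac{398623}{- \frac{25479633334}{152229} - 119037} = - \frac{398623}{- \frac{43600516807}{152229}} = \left(-398623\right) \left(- \frac{152229}{43600516807}\right) = \frac{60681980667}{43600516807}$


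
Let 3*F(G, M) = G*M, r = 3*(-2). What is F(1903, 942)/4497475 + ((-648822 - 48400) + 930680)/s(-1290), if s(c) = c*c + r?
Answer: 1022168787749/3742110581325 ≈ 0.27315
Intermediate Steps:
r = -6
F(G, M) = G*M/3 (F(G, M) = (G*M)/3 = G*M/3)
s(c) = -6 + c² (s(c) = c*c - 6 = c² - 6 = -6 + c²)
F(1903, 942)/4497475 + ((-648822 - 48400) + 930680)/s(-1290) = ((⅓)*1903*942)/4497475 + ((-648822 - 48400) + 930680)/(-6 + (-1290)²) = 597542*(1/4497475) + (-697222 + 930680)/(-6 + 1664100) = 597542/4497475 + 233458/1664094 = 597542/4497475 + 233458*(1/1664094) = 597542/4497475 + 116729/832047 = 1022168787749/3742110581325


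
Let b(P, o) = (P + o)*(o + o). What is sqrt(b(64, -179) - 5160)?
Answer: sqrt(36010) ≈ 189.76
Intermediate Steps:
b(P, o) = 2*o*(P + o) (b(P, o) = (P + o)*(2*o) = 2*o*(P + o))
sqrt(b(64, -179) - 5160) = sqrt(2*(-179)*(64 - 179) - 5160) = sqrt(2*(-179)*(-115) - 5160) = sqrt(41170 - 5160) = sqrt(36010)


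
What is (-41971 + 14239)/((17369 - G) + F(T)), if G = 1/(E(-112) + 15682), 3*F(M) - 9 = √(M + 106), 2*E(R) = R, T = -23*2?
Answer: -352896950330010216/221063236085442403 + 13542748930464*√15/221063236085442403 ≈ -1.5961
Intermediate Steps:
T = -46
E(R) = R/2
F(M) = 3 + √(106 + M)/3 (F(M) = 3 + √(M + 106)/3 = 3 + √(106 + M)/3)
G = 1/15626 (G = 1/((½)*(-112) + 15682) = 1/(-56 + 15682) = 1/15626 ≈ 6.3996e-5)
(-41971 + 14239)/((17369 - G) + F(T)) = (-41971 + 14239)/((17369 - 1*1/15626) + (3 + √(106 - 46)/3)) = -27732/((17369 - 1/15626) + (3 + √60/3)) = -27732/(271407993/15626 + (3 + (2*√15)/3)) = -27732/(271407993/15626 + (3 + 2*√15/3)) = -27732/(271454871/15626 + 2*√15/3)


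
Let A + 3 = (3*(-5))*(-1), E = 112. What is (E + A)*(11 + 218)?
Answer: 28396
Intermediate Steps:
A = 12 (A = -3 + (3*(-5))*(-1) = -3 - 15*(-1) = -3 + 15 = 12)
(E + A)*(11 + 218) = (112 + 12)*(11 + 218) = 124*229 = 28396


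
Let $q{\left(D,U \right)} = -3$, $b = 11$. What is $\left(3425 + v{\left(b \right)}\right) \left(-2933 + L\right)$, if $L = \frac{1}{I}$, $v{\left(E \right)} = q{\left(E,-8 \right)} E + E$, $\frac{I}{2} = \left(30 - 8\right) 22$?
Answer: $- \frac{9661603629}{968} \approx -9.981 \cdot 10^{6}$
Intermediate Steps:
$I = 968$ ($I = 2 \left(30 - 8\right) 22 = 2 \cdot 22 \cdot 22 = 2 \cdot 484 = 968$)
$v{\left(E \right)} = - 2 E$ ($v{\left(E \right)} = - 3 E + E = - 2 E$)
$L = \frac{1}{968} \approx 0.0010331$
$\left(3425 + v{\left(b \right)}\right) \left(-2933 + L\right) = \left(3425 - 22\right) \left(-2933 + \frac{1}{968}\right) = \left(3425 - 22\right) \left(- \frac{2839143}{968}\right) = 3403 \left(- \frac{2839143}{968}\right) = - \frac{9661603629}{968}$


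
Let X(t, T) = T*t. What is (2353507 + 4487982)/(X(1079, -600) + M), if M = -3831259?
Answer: -6841489/4478659 ≈ -1.5276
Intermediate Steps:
(2353507 + 4487982)/(X(1079, -600) + M) = (2353507 + 4487982)/(-600*1079 - 3831259) = 6841489/(-647400 - 3831259) = 6841489/(-4478659) = 6841489*(-1/4478659) = -6841489/4478659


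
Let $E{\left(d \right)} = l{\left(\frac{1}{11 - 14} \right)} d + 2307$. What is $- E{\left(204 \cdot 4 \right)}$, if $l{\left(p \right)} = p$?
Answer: $-2035$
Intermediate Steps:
$E{\left(d \right)} = 2307 - \frac{d}{3}$ ($E{\left(d \right)} = \frac{d}{11 - 14} + 2307 = \frac{d}{-3} + 2307 = - \frac{d}{3} + 2307 = 2307 - \frac{d}{3}$)
$- E{\left(204 \cdot 4 \right)} = - (2307 - \frac{204 \cdot 4}{3}) = - (2307 - 272) = \left(-1\right) 2035 = -2035$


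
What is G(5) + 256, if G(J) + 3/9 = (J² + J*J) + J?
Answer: 932/3 ≈ 310.67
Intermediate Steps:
G(J) = -⅓ + J + 2*J² (G(J) = -⅓ + ((J² + J*J) + J) = -⅓ + ((J² + J²) + J) = -⅓ + (2*J² + J) = -⅓ + (J + 2*J²) = -⅓ + J + 2*J²)
G(5) + 256 = (-⅓ + 5 + 2*5²) + 256 = (-⅓ + 5 + 2*25) + 256 = (-⅓ + 5 + 50) + 256 = 164/3 + 256 = 932/3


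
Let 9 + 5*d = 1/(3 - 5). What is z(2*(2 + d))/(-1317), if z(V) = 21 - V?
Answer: -104/6585 ≈ -0.015793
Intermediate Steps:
d = -19/10 (d = -9/5 + 1/(5*(3 - 5)) = -9/5 + (⅕)/(-2) = -9/5 + (⅕)*(-½) = -9/5 - ⅒ = -19/10 ≈ -1.9000)
z(2*(2 + d))/(-1317) = (21 - 2*(2 - 19/10))/(-1317) = (21 - 2/10)*(-1/1317) = (21 - 1*⅕)*(-1/1317) = (21 - ⅕)*(-1/1317) = (104/5)*(-1/1317) = -104/6585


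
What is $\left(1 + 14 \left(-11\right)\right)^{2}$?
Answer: $23409$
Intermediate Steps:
$\left(1 + 14 \left(-11\right)\right)^{2} = \left(1 - 154\right)^{2} = \left(-153\right)^{2} = 23409$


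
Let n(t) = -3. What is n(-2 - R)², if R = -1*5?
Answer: 9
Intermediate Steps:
R = -5
n(-2 - R)² = (-3)² = 9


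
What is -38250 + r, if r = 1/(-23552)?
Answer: -900864001/23552 ≈ -38250.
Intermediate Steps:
r = -1/23552 ≈ -4.2459e-5
-38250 + r = -38250 - 1/23552 = -900864001/23552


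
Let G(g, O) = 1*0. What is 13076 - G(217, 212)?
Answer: 13076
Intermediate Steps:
G(g, O) = 0
13076 - G(217, 212) = 13076 - 1*0 = 13076 + 0 = 13076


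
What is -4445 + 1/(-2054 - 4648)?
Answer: -29790391/6702 ≈ -4445.0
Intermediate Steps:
-4445 + 1/(-2054 - 4648) = -4445 + 1/(-6702) = -4445 - 1/6702 = -29790391/6702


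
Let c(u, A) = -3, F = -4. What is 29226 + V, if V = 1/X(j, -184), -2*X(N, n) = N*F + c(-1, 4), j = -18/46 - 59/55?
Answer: 105591008/3613 ≈ 29225.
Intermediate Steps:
j = -1852/1265 (j = -18*1/46 - 59*1/55 = -9/23 - 59/55 = -1852/1265 ≈ -1.4640)
X(N, n) = 3/2 + 2*N (X(N, n) = -(N*(-4) - 3)/2 = -(-4*N - 3)/2 = -(-3 - 4*N)/2 = 3/2 + 2*N)
V = -2530/3613 (V = 1/(3/2 + 2*(-1852/1265)) = 1/(3/2 - 3704/1265) = 1/(-3613/2530) = -2530/3613 ≈ -0.70025)
29226 + V = 29226 - 2530/3613 = 105591008/3613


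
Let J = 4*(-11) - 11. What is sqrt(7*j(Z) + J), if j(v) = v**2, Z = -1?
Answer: 4*I*sqrt(3) ≈ 6.9282*I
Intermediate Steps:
J = -55 (J = -44 - 11 = -55)
sqrt(7*j(Z) + J) = sqrt(7*(-1)**2 - 55) = sqrt(7*1 - 55) = sqrt(7 - 55) = sqrt(-48) = 4*I*sqrt(3)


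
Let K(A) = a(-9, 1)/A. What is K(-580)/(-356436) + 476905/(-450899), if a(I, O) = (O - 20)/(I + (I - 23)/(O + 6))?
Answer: -492959717525707/466078244295600 ≈ -1.0577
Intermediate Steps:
a(I, O) = (-20 + O)/(I + (-23 + I)/(6 + O))
K(A) = 7/(5*A) (K(A) = ((-120 + 1² - 14*1)/(-23 + 7*(-9) - 9*1))/A = ((-120 + 1 - 14)/(-23 - 63 - 9))/A = (-133/(-95))/A = (-1/95*(-133))/A = 7/(5*A))
K(-580)/(-356436) + 476905/(-450899) = ((7/5)/(-580))/(-356436) + 476905/(-450899) = ((7/5)*(-1/580))*(-1/356436) + 476905*(-1/450899) = -7/2900*(-1/356436) - 476905/450899 = 7/1033664400 - 476905/450899 = -492959717525707/466078244295600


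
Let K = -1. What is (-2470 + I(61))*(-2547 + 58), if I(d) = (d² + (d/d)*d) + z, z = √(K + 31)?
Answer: -3265568 - 2489*√30 ≈ -3.2792e+6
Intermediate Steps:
z = √30 (z = √(-1 + 31) = √30 ≈ 5.4772)
I(d) = d + √30 + d² (I(d) = (d² + (d/d)*d) + √30 = (d² + 1*d) + √30 = (d² + d) + √30 = (d + d²) + √30 = d + √30 + d²)
(-2470 + I(61))*(-2547 + 58) = (-2470 + (61 + √30 + 61²))*(-2547 + 58) = (-2470 + (61 + √30 + 3721))*(-2489) = (-2470 + (3782 + √30))*(-2489) = (1312 + √30)*(-2489) = -3265568 - 2489*√30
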